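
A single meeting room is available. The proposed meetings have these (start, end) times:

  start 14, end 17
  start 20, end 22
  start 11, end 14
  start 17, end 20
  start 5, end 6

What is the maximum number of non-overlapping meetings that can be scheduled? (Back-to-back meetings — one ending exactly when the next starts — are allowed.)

5

Greedy by earliest finish: after sorting by end time, pick each interval compatible with the last pick.
By end time: (5,6), (11,14), (14,17), (17,20), (20,22).
Pick (5,6); next start ≥ 6 → (11,14); next start ≥ 14 → (14,17); next start ≥ 17 → (17,20); next start ≥ 20 → (20,22).
Selected 5 meetings.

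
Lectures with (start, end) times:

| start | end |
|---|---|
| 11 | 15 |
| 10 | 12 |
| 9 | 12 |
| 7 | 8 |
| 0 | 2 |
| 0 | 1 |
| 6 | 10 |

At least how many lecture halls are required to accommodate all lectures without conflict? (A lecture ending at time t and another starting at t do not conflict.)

The answer is the maximum number of intervals overlapping at any instant.
starts: [0, 0, 6, 7, 9, 10, 11]
ends:   [1, 2, 8, 10, 12, 12, 15]
s0→1 s0→2 e1→1 e2→0 s6→1 s7→2 e8→1 s9→2 e10→1 s10→2 s11→3  — peak 3.

3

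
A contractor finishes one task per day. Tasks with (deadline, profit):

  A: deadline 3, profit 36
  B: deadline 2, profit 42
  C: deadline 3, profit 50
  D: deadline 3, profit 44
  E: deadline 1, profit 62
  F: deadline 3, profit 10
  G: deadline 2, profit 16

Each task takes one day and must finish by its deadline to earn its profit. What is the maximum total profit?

Sort by profit descending; place each in the latest free slot ≤ its deadline.
By profit: E(d1,62), C(d3,50), D(d3,44), B(d2,42), A(d3,36), G(d2,16), F(d3,10)
E→slot 1; C→slot 3; D→slot 2; B skipped; A skipped; G skipped; F skipped.
Profit = 62 + 44 + 50 = 156

156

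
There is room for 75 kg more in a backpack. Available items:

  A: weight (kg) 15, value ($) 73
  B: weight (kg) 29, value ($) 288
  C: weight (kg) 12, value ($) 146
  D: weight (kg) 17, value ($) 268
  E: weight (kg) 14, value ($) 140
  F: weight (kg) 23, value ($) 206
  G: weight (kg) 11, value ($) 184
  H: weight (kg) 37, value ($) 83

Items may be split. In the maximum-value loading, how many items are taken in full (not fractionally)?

4

Sort by value per unit weight and fill in that order.
Order: G (184/11=16.73) > D (268/17=15.76) > C (146/12=12.17) > E (140/14=10.00) > B (288/29=9.93) > F (206/23=8.96) > A (73/15=4.87) > H (83/37=2.24)
Fill: take G (11 @ 184) → take D (17 @ 268) → take C (12 @ 146) → take E (14 @ 140) → take 21/29 of B → 208.55; 75/75 used.
4 item(s) taken whole; one partial (take 21/29 of B).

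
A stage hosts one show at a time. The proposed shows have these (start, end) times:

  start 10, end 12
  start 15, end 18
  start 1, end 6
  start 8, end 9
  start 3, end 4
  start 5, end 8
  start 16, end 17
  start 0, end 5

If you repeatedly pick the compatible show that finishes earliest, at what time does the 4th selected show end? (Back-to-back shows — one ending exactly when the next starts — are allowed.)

12

Order by finish time; keep every interval that doesn't clash with the previous kept one.
By end time: (3,4), (0,5), (1,6), (5,8), (8,9), (10,12), (16,17), (15,18).
Pick (3,4); next start ≥ 4 → (5,8); next start ≥ 8 → (8,9); next start ≥ 9 → (10,12); next start ≥ 12 → (16,17).
Selected: (3,4) (5,8) (8,9) (10,12) (16,17)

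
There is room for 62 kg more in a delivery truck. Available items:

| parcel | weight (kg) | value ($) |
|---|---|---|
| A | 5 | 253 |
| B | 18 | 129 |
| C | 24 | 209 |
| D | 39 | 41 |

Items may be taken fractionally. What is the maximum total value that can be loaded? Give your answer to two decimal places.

Order: A (253/5=50.60) > C (209/24=8.71) > B (129/18=7.17) > D (41/39=1.05)
Fill: take A (5 @ 253) → take C (24 @ 209) → take B (18 @ 129) → take 15/39 of D → 15.77; 62/62 used.
Total value = 606.77

606.77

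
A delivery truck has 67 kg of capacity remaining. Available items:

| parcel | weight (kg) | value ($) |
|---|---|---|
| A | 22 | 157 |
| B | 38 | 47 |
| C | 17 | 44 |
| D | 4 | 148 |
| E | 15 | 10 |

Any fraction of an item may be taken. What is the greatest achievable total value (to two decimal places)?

378.68

Order: D (148/4=37.00) > A (157/22=7.14) > C (44/17=2.59) > B (47/38=1.24) > E (10/15=0.67)
Fill: take D (4 @ 148) → take A (22 @ 157) → take C (17 @ 44) → take 24/38 of B → 29.68; 67/67 used.
Total value = 378.68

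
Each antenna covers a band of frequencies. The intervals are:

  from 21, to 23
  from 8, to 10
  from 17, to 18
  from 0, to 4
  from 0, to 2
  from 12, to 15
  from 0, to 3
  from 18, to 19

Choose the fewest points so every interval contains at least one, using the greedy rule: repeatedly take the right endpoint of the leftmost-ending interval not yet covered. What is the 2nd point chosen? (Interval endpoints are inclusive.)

By right end: [0,2]  [0,3]  [0,4]  [8,10]  [12,15]  [17,18]  [18,19]  [21,23]
[0,2] uncovered → point at 2; [8,10] uncovered → point at 10; [12,15] uncovered → point at 15; [17,18] uncovered → point at 18; [21,23] uncovered → point at 23.
Points: 2, 10, 15, 18, 23 (5 total).

10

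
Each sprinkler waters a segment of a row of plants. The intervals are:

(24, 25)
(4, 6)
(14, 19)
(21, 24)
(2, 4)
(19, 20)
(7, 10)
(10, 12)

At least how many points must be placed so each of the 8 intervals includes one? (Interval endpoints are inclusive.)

4

Sorted: [2,4] [4,6] [7,10] [10,12] [14,19] [19,20] [21,24] [24,25]
{[2,4],[4,6]} hit by 4; {[7,10],[10,12]} hit by 10; {[14,19],[19,20]} hit by 19; {[21,24],[24,25]} hit by 24.
Points: 4, 10, 19, 24 (4 total).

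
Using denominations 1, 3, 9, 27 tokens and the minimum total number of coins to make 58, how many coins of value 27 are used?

Greedy: take as many of the largest coin as possible, then repeat with the remainder.
58 − 2×27→4 − 1×3→1 − 1×1→0
Count of 27: 2

2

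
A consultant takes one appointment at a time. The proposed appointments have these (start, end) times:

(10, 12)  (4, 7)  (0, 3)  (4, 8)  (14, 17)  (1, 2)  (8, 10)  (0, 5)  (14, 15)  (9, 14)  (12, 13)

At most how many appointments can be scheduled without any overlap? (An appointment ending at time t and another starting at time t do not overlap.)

6

By end time: (1,2), (0,3), (0,5), (4,7), (4,8), (8,10), (10,12), (12,13), (9,14), (14,15), (14,17).
Pick (1,2); next start ≥ 2 → (4,7); next start ≥ 7 → (8,10); next start ≥ 10 → (10,12); next start ≥ 12 → (12,13); next start ≥ 13 → (14,15).
Selected 6 appointments.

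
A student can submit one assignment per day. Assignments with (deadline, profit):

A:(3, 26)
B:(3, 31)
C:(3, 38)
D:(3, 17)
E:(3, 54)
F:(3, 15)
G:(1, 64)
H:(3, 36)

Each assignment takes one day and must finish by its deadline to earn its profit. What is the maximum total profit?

Take jobs in profit order; each goes to the latest open slot no later than its deadline.
By profit: G(d1,64), E(d3,54), C(d3,38), H(d3,36), B(d3,31), A(d3,26), D(d3,17), F(d3,15)
G→slot 1; E→slot 3; C→slot 2; H skipped; B skipped; A skipped; D skipped; F skipped.
Profit = 64 + 38 + 54 = 156

156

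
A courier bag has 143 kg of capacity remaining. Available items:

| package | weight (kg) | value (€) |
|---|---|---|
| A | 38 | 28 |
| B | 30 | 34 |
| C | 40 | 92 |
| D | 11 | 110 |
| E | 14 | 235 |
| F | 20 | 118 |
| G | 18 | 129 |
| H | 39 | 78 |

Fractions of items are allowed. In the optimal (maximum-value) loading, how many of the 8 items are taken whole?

Greedy by value/weight ratio, highest first.
Ratios (sorted): E 16.79, D 10.00, G 7.17, F 5.90, C 2.30, H 2.00, B 1.13, A 0.74
take E (14 @ 235); take D (11 @ 110); take G (18 @ 129); take F (20 @ 118); take C (40 @ 92); take H (39 @ 78); take 1/30 of B → 1.13. Capacity used 143/143.
6 item(s) taken whole; one partial (take 1/30 of B).

6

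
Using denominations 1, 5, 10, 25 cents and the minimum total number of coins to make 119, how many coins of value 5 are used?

Use the largest denomination that fits, subtract, and repeat.
119 − 4×25→19 − 1×10→9 − 1×5→4 − 4×1→0
Count of 5: 1

1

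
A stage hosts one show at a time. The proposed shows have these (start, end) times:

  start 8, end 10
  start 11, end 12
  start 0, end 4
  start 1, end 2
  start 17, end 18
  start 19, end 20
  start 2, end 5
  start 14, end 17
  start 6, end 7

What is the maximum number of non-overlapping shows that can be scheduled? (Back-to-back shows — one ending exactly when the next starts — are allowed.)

8

Order by finish time; keep every interval that doesn't clash with the previous kept one.
Sorted by end: (1,2)  (0,4)  (2,5)  (6,7)  (8,10)  (11,12)  (14,17)  (17,18)  (19,20)
take (1,2); take (2,5); take (6,7); take (8,10); take (11,12); take (14,17); take (17,18); take (19,20).
Selected 8 shows.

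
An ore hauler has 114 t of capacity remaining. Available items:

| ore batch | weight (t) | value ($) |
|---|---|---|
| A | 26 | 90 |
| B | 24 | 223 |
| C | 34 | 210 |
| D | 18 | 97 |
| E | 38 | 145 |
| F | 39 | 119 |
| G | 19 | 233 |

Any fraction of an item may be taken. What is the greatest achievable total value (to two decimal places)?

835.50

Greedy by value/weight ratio, highest first.
Ratios (sorted): G 12.26, B 9.29, C 6.18, D 5.39, E 3.82, A 3.46, F 3.05
take G (19 @ 233); take B (24 @ 223); take C (34 @ 210); take D (18 @ 97); take 19/38 of E → 72.50. Capacity used 114/114.
Total value = 835.50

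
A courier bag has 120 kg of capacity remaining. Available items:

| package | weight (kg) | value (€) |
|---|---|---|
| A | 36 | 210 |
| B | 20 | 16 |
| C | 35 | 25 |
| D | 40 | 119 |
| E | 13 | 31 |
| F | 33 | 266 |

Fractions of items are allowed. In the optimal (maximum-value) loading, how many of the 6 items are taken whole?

Sort by value per unit weight and fill in that order.
Order: F (266/33=8.06) > A (210/36=5.83) > D (119/40=2.98) > E (31/13=2.38) > B (16/20=0.80) > C (25/35=0.71)
Fill: take F (33 @ 266) → take A (36 @ 210) → take D (40 @ 119) → take 11/13 of E → 26.23; 120/120 used.
3 item(s) taken whole; one partial (take 11/13 of E).

3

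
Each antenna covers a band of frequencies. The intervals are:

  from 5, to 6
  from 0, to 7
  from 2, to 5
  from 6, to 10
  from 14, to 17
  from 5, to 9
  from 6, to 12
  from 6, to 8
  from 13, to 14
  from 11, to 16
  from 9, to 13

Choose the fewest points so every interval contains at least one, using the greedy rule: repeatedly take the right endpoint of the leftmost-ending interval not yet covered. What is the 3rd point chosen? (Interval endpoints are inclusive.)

Sorted: [2,5] [5,6] [0,7] [6,8] [5,9] [6,10] [6,12] [9,13] [13,14] [11,16] [14,17]
{[2,5],[5,6],[0,7]} hit by 5; {[6,8],[5,9],[6,10],[6,12]} hit by 8; {[9,13],[13,14],[11,16]} hit by 13; {[14,17]} hit by 17.
Points: 5, 8, 13, 17 (4 total).

13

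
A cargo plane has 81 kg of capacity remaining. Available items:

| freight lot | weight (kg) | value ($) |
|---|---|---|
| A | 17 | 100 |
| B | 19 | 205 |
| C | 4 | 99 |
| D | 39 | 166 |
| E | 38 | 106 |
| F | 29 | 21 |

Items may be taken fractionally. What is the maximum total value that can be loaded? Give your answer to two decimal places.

575.58

Order: C (99/4=24.75) > B (205/19=10.79) > A (100/17=5.88) > D (166/39=4.26) > E (106/38=2.79) > F (21/29=0.72)
Fill: take C (4 @ 99) → take B (19 @ 205) → take A (17 @ 100) → take D (39 @ 166) → take 2/38 of E → 5.58; 81/81 used.
Total value = 575.58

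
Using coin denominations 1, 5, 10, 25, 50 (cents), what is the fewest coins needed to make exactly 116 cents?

Greedy: take as many of the largest coin as possible, then repeat with the remainder.
116 = 2×50 + 1×10 + 1×5 + 1×1
Total coins = 2 + 1 + 1 + 1 = 5

5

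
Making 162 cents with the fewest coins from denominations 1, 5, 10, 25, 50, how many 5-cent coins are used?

Greedy: take as many of the largest coin as possible, then repeat with the remainder.
162 − 3×50→12 − 1×10→2 − 2×1→0
Count of 5: 0

0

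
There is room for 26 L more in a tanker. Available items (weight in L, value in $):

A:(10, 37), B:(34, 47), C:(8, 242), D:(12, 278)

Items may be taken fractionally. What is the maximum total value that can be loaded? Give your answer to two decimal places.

542.20

Ratios (sorted): C 30.25, D 23.17, A 3.70, B 1.38
take C (8 @ 242); take D (12 @ 278); take 6/10 of A → 22.20. Capacity used 26/26.
Total value = 542.20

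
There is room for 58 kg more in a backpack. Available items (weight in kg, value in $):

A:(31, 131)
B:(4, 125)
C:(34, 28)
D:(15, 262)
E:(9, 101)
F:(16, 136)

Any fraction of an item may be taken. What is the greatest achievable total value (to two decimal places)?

683.16

Greedy by value/weight ratio, highest first.
Order: B (125/4=31.25) > D (262/15=17.47) > E (101/9=11.22) > F (136/16=8.50) > A (131/31=4.23) > C (28/34=0.82)
Fill: take B (4 @ 125) → take D (15 @ 262) → take E (9 @ 101) → take F (16 @ 136) → take 14/31 of A → 59.16; 58/58 used.
Total value = 683.16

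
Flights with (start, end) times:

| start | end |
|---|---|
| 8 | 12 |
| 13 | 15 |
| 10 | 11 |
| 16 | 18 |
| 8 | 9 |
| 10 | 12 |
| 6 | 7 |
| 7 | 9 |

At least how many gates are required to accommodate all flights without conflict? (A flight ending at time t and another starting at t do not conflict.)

The answer is the maximum number of intervals overlapping at any instant.
starts: [6, 7, 8, 8, 10, 10, 13, 16]
ends:   [7, 9, 9, 11, 12, 12, 15, 18]
s6→1 e7→0 s7→1 s8→2 s8→3  — peak 3.

3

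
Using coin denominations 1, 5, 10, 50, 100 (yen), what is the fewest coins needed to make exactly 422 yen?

8

422 = 4×100 + 2×10 + 2×1
Total coins = 4 + 2 + 2 = 8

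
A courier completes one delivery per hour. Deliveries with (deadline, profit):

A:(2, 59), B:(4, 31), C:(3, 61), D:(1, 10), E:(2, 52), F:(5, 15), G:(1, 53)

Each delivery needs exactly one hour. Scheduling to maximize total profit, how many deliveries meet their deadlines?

5

Profit order: C=61 A=59 G=53 E=52 B=31 F=15 D=10
Assign: C→slot 3, A→slot 2, G→slot 1, E skipped, B→slot 4, F→slot 5, D skipped.
Slots: [1:G] [2:A] [3:C] [4:B] [5:F]
5 of 7 scheduled.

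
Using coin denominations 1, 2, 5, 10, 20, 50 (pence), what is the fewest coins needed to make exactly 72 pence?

72 = 1×50 + 1×20 + 1×2
Total coins = 1 + 1 + 1 = 3

3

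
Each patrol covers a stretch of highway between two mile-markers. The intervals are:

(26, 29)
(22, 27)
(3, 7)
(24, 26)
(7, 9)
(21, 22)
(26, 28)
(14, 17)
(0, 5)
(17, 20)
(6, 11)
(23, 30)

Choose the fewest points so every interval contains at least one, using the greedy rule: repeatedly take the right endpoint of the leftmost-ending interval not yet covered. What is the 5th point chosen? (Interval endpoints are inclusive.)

Sort by right endpoint; whenever an interval is uncovered, place a point at its right end.
By right end: [0,5]  [3,7]  [7,9]  [6,11]  [14,17]  [17,20]  [21,22]  [24,26]  [22,27]  [26,28]  [26,29]  [23,30]
[0,5] uncovered → point at 5; [7,9] uncovered → point at 9; [14,17] uncovered → point at 17; [21,22] uncovered → point at 22; [24,26] uncovered → point at 26.
Points: 5, 9, 17, 22, 26 (5 total).

26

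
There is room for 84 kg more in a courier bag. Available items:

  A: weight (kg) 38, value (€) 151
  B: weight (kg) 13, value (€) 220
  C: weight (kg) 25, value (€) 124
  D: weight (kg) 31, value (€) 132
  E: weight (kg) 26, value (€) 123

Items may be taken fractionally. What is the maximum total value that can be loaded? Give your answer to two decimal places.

552.16

Order: B (220/13=16.92) > C (124/25=4.96) > E (123/26=4.73) > D (132/31=4.26) > A (151/38=3.97)
Fill: take B (13 @ 220) → take C (25 @ 124) → take E (26 @ 123) → take 20/31 of D → 85.16; 84/84 used.
Total value = 552.16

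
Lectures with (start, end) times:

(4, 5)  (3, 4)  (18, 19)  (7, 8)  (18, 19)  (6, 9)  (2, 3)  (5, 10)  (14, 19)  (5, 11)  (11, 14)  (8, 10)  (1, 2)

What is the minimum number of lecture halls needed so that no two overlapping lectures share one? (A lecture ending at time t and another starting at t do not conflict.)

4

starts: [1, 2, 3, 4, 5, 5, 6, 7, 8, 11, 14, 18, 18]
ends:   [2, 3, 4, 5, 8, 9, 10, 10, 11, 14, 19, 19, 19]
s1→1 e2→0 s2→1 e3→0 s3→1 e4→0 s4→1 e5→0 s5→1 s5→2 s6→3 s7→4  — peak 4.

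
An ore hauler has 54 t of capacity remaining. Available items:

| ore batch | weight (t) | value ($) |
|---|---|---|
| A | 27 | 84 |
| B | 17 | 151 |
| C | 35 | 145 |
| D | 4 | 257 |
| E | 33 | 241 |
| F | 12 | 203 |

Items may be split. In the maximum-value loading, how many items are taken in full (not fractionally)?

3

Ratios (sorted): D 64.25, F 16.92, B 8.88, E 7.30, C 4.14, A 3.11
take D (4 @ 257); take F (12 @ 203); take B (17 @ 151); take 21/33 of E → 153.36. Capacity used 54/54.
3 item(s) taken whole; one partial (take 21/33 of E).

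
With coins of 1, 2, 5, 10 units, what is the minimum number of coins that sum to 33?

5

Greedy: take as many of the largest coin as possible, then repeat with the remainder.
33 = 3×10 + 1×2 + 1×1
Total coins = 3 + 1 + 1 = 5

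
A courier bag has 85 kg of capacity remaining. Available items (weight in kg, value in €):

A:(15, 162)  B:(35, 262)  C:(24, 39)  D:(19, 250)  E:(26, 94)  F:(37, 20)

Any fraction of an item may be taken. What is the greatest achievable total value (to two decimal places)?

731.85

Ratios (sorted): D 13.16, A 10.80, B 7.49, E 3.62, C 1.62, F 0.54
take D (19 @ 250); take A (15 @ 162); take B (35 @ 262); take 16/26 of E → 57.85. Capacity used 85/85.
Total value = 731.85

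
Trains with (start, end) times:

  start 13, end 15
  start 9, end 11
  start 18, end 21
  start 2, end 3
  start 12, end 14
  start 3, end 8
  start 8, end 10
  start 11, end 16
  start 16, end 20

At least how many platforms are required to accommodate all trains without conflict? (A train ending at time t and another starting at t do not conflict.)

3

Events (time:±→running): 2:+→1 3:-→0 3:+→1 8:-→0 8:+→1 9:+→2 10:-→1 11:-→0 11:+→1 12:+→2 13:+→3 … peak 3.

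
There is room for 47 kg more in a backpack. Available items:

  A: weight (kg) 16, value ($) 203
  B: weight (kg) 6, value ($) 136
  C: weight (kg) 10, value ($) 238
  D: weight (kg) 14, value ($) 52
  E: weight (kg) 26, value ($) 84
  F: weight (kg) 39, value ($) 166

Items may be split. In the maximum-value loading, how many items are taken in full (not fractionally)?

3

Ratios (sorted): C 23.80, B 22.67, A 12.69, F 4.26, D 3.71, E 3.23
take C (10 @ 238); take B (6 @ 136); take A (16 @ 203); take 15/39 of F → 63.85. Capacity used 47/47.
3 item(s) taken whole; one partial (take 15/39 of F).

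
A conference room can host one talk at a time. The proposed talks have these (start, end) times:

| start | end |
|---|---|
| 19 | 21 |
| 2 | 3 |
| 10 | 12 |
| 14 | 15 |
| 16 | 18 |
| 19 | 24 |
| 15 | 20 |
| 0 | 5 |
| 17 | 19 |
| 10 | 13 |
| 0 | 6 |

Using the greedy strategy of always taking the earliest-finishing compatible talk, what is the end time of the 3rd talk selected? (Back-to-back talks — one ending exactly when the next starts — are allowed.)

Sort by end time and greedily take each interval whose start is ≥ the last chosen end.
Sorted by end: (2,3)  (0,5)  (0,6)  (10,12)  (10,13)  (14,15)  (16,18)  (17,19)  (15,20)  (19,21)  (19,24)
take (2,3); take (10,12); take (14,15); take (16,18); skip (15,20); take (19,21); skip (19,24).
Selected: (2,3) (10,12) (14,15) (16,18) (19,21)

15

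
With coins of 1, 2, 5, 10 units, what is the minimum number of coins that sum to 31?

Use the largest denomination that fits, subtract, and repeat.
31 = 3×10 + 1×1
Total coins = 3 + 1 = 4

4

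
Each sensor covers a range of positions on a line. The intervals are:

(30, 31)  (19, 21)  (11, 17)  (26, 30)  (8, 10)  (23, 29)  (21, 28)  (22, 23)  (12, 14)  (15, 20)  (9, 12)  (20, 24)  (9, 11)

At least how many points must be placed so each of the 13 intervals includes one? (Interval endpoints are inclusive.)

5

Sort by right endpoint; whenever an interval is uncovered, place a point at its right end.
By right end: [8,10]  [9,11]  [9,12]  [12,14]  [11,17]  [15,20]  [19,21]  [22,23]  [20,24]  [21,28]  [23,29]  [26,30]  [30,31]
[8,10] uncovered → point at 10; [12,14] uncovered → point at 14; [15,20] uncovered → point at 20; [22,23] uncovered → point at 23; [26,30] uncovered → point at 30.
Points: 10, 14, 20, 23, 30 (5 total).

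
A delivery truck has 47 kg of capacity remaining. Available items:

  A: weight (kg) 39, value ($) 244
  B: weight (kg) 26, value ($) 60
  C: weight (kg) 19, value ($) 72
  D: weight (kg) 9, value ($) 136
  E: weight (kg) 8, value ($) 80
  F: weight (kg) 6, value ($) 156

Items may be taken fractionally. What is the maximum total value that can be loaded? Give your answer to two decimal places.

522.15

Order: F (156/6=26.00) > D (136/9=15.11) > E (80/8=10.00) > A (244/39=6.26) > C (72/19=3.79) > B (60/26=2.31)
Fill: take F (6 @ 156) → take D (9 @ 136) → take E (8 @ 80) → take 24/39 of A → 150.15; 47/47 used.
Total value = 522.15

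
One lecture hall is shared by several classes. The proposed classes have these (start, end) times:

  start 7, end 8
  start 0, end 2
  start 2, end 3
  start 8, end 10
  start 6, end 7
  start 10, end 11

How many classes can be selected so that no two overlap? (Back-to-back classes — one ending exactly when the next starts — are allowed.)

Sort by end time and greedily take each interval whose start is ≥ the last chosen end.
By end time: (0,2), (2,3), (6,7), (7,8), (8,10), (10,11).
Pick (0,2); next start ≥ 2 → (2,3); next start ≥ 3 → (6,7); next start ≥ 7 → (7,8); next start ≥ 8 → (8,10); next start ≥ 10 → (10,11).
Selected 6 classes.

6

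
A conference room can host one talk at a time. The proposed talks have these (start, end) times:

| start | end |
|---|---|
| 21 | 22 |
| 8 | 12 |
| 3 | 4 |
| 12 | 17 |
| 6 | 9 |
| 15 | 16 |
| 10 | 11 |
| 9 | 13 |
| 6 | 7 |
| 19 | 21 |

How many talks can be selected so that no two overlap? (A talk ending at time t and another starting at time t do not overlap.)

6

Order by finish time; keep every interval that doesn't clash with the previous kept one.
Sorted by end: (3,4)  (6,7)  (6,9)  (10,11)  (8,12)  (9,13)  (15,16)  (12,17)  (19,21)  (21,22)
take (3,4); take (6,7); skip (6,9); take (10,11); skip (9,13); take (15,16); take (19,21); take (21,22).
Selected 6 talks.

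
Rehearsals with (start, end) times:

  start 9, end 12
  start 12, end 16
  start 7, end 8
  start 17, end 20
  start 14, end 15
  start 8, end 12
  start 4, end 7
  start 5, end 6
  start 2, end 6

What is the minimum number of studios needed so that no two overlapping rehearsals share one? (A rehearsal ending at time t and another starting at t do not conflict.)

3

Count concurrent intervals with a sweep; the peak is the room count.
starts: [2, 4, 5, 7, 8, 9, 12, 14, 17]
ends:   [6, 6, 7, 8, 12, 12, 15, 16, 20]
s2→1 s4→2 s5→3  — peak 3.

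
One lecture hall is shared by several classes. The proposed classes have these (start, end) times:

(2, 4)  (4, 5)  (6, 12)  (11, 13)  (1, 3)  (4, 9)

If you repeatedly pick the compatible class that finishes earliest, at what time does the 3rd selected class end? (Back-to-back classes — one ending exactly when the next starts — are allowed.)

12

Order by finish time; keep every interval that doesn't clash with the previous kept one.
By end time: (1,3), (2,4), (4,5), (4,9), (6,12), (11,13).
Pick (1,3); next start ≥ 3 → (4,5); next start ≥ 5 → (6,12).
Selected: (1,3) (4,5) (6,12)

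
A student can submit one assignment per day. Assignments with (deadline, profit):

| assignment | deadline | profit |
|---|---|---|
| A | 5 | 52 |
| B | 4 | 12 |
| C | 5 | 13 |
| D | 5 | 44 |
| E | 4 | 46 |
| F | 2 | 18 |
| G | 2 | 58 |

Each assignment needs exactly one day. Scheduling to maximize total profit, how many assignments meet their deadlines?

Take jobs in profit order; each goes to the latest open slot no later than its deadline.
By profit: G(d2,58), A(d5,52), E(d4,46), D(d5,44), F(d2,18), C(d5,13), B(d4,12)
G→slot 2; A→slot 5; E→slot 4; D→slot 3; F→slot 1; C skipped; B skipped.
5 of 7 scheduled.

5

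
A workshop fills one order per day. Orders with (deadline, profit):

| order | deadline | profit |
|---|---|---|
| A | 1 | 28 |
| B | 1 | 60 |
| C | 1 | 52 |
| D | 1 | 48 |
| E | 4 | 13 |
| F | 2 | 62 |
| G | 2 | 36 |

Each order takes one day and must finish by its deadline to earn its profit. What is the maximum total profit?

Sort by profit descending; place each in the latest free slot ≤ its deadline.
By profit: F(d2,62), B(d1,60), C(d1,52), D(d1,48), G(d2,36), A(d1,28), E(d4,13)
F→slot 2; B→slot 1; C skipped; D skipped; G skipped; A skipped; E→slot 4.
Profit = 60 + 62 + 13 = 135

135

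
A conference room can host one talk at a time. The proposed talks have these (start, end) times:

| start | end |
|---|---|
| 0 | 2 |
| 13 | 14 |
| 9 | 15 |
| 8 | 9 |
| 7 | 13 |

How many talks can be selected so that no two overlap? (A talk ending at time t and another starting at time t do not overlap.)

Greedy by earliest finish: after sorting by end time, pick each interval compatible with the last pick.
By end time: (0,2), (8,9), (7,13), (13,14), (9,15).
Pick (0,2); next start ≥ 2 → (8,9); next start ≥ 9 → (13,14).
Selected 3 talks.

3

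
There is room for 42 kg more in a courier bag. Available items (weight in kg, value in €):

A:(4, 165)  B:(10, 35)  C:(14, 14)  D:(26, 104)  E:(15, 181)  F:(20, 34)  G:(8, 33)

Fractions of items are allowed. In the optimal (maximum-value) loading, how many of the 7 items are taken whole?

3

Order: A (165/4=41.25) > E (181/15=12.07) > G (33/8=4.12) > D (104/26=4.00) > B (35/10=3.50) > F (34/20=1.70) > C (14/14=1.00)
Fill: take A (4 @ 165) → take E (15 @ 181) → take G (8 @ 33) → take 15/26 of D → 60.00; 42/42 used.
3 item(s) taken whole; one partial (take 15/26 of D).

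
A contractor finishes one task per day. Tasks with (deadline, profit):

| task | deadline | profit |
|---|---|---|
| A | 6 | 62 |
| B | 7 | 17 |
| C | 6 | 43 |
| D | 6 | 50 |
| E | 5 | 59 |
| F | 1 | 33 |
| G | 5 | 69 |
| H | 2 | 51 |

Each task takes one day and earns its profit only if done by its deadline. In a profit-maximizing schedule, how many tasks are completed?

By profit: G(d5,69), A(d6,62), E(d5,59), H(d2,51), D(d6,50), C(d6,43), F(d1,33), B(d7,17)
G→slot 5; A→slot 6; E→slot 4; H→slot 2; D→slot 3; C→slot 1; F skipped; B→slot 7.
7 of 8 scheduled.

7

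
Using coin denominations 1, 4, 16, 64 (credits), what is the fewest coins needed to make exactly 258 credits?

258 − 4×64→2 − 2×1→0
Total coins = 4 + 2 = 6

6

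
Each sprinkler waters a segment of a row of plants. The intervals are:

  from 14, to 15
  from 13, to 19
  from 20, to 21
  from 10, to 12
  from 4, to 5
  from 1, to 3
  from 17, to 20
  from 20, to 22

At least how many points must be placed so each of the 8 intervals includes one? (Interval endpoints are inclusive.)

By right end: [1,3]  [4,5]  [10,12]  [14,15]  [13,19]  [17,20]  [20,21]  [20,22]
[1,3] uncovered → point at 3; [4,5] uncovered → point at 5; [10,12] uncovered → point at 12; [14,15] uncovered → point at 15; [17,20] uncovered → point at 20.
Points: 3, 5, 12, 15, 20 (5 total).

5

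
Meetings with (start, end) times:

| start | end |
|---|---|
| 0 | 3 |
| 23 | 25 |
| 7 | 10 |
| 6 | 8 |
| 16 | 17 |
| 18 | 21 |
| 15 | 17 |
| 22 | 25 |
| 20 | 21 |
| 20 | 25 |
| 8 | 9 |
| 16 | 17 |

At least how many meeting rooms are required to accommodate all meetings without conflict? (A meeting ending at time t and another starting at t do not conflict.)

The answer is the maximum number of intervals overlapping at any instant.
Events (time:±→running): 0:+→1 3:-→0 6:+→1 7:+→2 8:-→1 8:+→2 9:-→1 10:-→0 15:+→1 16:+→2 16:+→3 … peak 3.

3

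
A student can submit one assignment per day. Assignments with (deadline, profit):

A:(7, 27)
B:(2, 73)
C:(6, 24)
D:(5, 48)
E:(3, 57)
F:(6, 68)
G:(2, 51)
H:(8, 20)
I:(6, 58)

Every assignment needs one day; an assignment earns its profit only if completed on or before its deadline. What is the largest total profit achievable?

402

By profit: B(d2,73), F(d6,68), I(d6,58), E(d3,57), G(d2,51), D(d5,48), A(d7,27), C(d6,24), H(d8,20)
B→slot 2; F→slot 6; I→slot 5; E→slot 3; G→slot 1; D→slot 4; A→slot 7; C skipped; H→slot 8.
Profit = 51 + 73 + 57 + 48 + 58 + 68 + 27 + 20 = 402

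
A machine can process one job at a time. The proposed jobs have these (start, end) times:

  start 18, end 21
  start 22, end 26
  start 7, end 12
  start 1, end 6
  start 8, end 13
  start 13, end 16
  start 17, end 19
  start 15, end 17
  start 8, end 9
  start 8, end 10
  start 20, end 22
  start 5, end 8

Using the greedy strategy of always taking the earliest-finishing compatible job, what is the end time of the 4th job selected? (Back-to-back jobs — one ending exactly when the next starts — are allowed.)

Sort by end time and greedily take each interval whose start is ≥ the last chosen end.
Sorted by end: (1,6)  (5,8)  (8,9)  (8,10)  (7,12)  (8,13)  (13,16)  (15,17)  (17,19)  (18,21)  (20,22)  (22,26)
take (1,6); skip (5,8); take (8,9); take (13,16); take (17,19); take (20,22); take (22,26).
Selected: (1,6) (8,9) (13,16) (17,19) (20,22) (22,26)

19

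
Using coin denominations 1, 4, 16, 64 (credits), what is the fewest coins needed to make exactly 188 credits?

8

Use the largest denomination that fits, subtract, and repeat.
188 = 2×64 + 3×16 + 3×4
Total coins = 2 + 3 + 3 = 8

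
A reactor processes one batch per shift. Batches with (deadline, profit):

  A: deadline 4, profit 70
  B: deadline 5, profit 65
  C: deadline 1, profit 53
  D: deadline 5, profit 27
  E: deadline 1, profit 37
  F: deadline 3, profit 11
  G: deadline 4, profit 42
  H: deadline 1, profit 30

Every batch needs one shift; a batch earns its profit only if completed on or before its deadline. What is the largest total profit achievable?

By profit: A(d4,70), B(d5,65), C(d1,53), G(d4,42), E(d1,37), H(d1,30), D(d5,27), F(d3,11)
A→slot 4; B→slot 5; C→slot 1; G→slot 3; E skipped; H skipped; D→slot 2; F skipped.
Profit = 53 + 27 + 42 + 70 + 65 = 257

257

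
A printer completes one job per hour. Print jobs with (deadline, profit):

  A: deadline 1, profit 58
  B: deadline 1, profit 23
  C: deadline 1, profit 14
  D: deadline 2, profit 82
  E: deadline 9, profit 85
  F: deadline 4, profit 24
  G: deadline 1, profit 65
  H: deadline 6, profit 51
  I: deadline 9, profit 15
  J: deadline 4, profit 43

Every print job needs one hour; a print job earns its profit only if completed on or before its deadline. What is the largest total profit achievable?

365

Sort by profit descending; place each in the latest free slot ≤ its deadline.
Profit order: E=85 D=82 G=65 A=58 H=51 J=43 F=24 B=23 I=15 C=14
Assign: E→slot 9, D→slot 2, G→slot 1, A skipped, H→slot 6, J→slot 4, F→slot 3, B skipped, I→slot 8, C skipped.
Slots: [1:G] [2:D] [3:F] [4:J] [6:H] [8:I] [9:E]
Profit = 65 + 82 + 24 + 43 + 51 + 15 + 85 = 365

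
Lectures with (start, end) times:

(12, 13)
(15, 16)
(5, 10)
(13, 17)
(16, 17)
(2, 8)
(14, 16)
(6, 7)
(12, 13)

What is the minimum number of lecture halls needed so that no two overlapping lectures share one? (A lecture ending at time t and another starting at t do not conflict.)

The answer is the maximum number of intervals overlapping at any instant.
Events (time:±→running): 2:+→1 5:+→2 6:+→3 … peak 3.

3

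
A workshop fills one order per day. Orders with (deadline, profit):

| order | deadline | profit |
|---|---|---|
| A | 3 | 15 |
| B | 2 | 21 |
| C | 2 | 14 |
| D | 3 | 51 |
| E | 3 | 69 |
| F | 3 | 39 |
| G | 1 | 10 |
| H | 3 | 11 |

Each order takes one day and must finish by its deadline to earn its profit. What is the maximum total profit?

Sort by profit descending; place each in the latest free slot ≤ its deadline.
Profit order: E=69 D=51 F=39 B=21 A=15 C=14 H=11 G=10
Assign: E→slot 3, D→slot 2, F→slot 1, B skipped, A skipped, C skipped, H skipped, G skipped.
Slots: [1:F] [2:D] [3:E]
Profit = 39 + 51 + 69 = 159

159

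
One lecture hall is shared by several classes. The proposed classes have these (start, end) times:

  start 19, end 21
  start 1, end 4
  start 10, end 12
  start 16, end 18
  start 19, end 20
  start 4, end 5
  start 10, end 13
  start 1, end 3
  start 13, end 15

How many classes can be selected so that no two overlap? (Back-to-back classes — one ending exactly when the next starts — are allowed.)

6

Sort by end time and greedily take each interval whose start is ≥ the last chosen end.
Sorted by end: (1,3)  (1,4)  (4,5)  (10,12)  (10,13)  (13,15)  (16,18)  (19,20)  (19,21)
take (1,3); skip (1,4); take (4,5); take (10,12); take (13,15); take (16,18); take (19,20); skip (19,21).
Selected 6 classes.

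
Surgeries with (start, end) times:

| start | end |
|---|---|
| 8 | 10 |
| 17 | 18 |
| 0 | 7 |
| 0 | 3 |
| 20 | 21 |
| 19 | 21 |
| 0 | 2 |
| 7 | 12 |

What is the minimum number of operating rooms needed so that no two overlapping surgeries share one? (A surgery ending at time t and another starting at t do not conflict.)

Count concurrent intervals with a sweep; the peak is the room count.
Events (time:±→running): 0:+→1 0:+→2 0:+→3 … peak 3.

3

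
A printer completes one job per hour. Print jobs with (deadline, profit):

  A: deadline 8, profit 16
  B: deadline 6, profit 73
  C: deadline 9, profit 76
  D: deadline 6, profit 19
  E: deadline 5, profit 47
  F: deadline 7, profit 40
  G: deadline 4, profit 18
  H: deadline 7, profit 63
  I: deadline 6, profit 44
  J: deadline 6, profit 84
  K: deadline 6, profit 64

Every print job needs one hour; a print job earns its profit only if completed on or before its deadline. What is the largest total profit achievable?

Take jobs in profit order; each goes to the latest open slot no later than its deadline.
By profit: J(d6,84), C(d9,76), B(d6,73), K(d6,64), H(d7,63), E(d5,47), I(d6,44), F(d7,40), D(d6,19), G(d4,18), A(d8,16)
J→slot 6; C→slot 9; B→slot 5; K→slot 4; H→slot 7; E→slot 3; I→slot 2; F→slot 1; D skipped; G skipped; A→slot 8.
Profit = 40 + 44 + 47 + 64 + 73 + 84 + 63 + 16 + 76 = 507

507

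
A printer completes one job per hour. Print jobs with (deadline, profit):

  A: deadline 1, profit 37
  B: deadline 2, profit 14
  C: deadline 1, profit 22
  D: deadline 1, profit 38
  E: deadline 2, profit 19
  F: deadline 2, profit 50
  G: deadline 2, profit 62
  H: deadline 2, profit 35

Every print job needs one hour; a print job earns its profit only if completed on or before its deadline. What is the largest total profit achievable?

Sort by profit descending; place each in the latest free slot ≤ its deadline.
Profit order: G=62 F=50 D=38 A=37 H=35 C=22 E=19 B=14
Assign: G→slot 2, F→slot 1, D skipped, A skipped, H skipped, C skipped, E skipped, B skipped.
Slots: [1:F] [2:G]
Profit = 50 + 62 = 112

112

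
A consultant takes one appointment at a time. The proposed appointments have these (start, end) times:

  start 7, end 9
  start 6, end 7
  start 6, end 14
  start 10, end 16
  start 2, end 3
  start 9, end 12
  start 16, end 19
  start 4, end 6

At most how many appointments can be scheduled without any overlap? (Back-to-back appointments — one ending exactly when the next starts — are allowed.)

6

Sorted by end: (2,3)  (4,6)  (6,7)  (7,9)  (9,12)  (6,14)  (10,16)  (16,19)
take (2,3); take (4,6); take (6,7); take (7,9); take (9,12); skip (6,14); skip (10,16); take (16,19).
Selected 6 appointments.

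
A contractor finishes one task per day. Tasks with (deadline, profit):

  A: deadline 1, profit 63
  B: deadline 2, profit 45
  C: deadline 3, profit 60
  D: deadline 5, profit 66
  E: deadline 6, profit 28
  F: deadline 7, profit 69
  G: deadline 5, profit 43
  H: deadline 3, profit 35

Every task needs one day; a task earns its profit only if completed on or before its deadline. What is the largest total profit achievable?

Take jobs in profit order; each goes to the latest open slot no later than its deadline.
By profit: F(d7,69), D(d5,66), A(d1,63), C(d3,60), B(d2,45), G(d5,43), H(d3,35), E(d6,28)
F→slot 7; D→slot 5; A→slot 1; C→slot 3; B→slot 2; G→slot 4; H skipped; E→slot 6.
Profit = 63 + 45 + 60 + 43 + 66 + 28 + 69 = 374

374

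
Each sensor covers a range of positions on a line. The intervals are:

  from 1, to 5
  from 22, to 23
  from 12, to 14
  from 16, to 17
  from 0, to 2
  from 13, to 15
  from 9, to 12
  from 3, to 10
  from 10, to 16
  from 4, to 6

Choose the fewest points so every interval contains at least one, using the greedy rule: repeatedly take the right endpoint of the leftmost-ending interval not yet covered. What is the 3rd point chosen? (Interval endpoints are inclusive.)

Sorted: [0,2] [1,5] [4,6] [3,10] [9,12] [12,14] [13,15] [10,16] [16,17] [22,23]
{[0,2],[1,5]} hit by 2; {[4,6],[3,10]} hit by 6; {[9,12],[12,14]} hit by 12; {[13,15],[10,16]} hit by 15; {[16,17]} hit by 17; {[22,23]} hit by 23.
Points: 2, 6, 12, 15, 17, 23 (6 total).

12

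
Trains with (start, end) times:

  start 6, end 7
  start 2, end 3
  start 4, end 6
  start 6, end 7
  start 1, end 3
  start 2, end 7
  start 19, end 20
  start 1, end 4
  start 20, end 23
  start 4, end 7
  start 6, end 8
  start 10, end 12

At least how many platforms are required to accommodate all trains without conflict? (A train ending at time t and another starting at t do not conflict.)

5

The answer is the maximum number of intervals overlapping at any instant.
starts: [1, 1, 2, 2, 4, 4, 6, 6, 6, 10, 19, 20]
ends:   [3, 3, 4, 6, 7, 7, 7, 7, 8, 12, 20, 23]
s1→1 s1→2 s2→3 s2→4 e3→3 e3→2 e4→1 s4→2 s4→3 e6→2 s6→3 s6→4 s6→5  — peak 5.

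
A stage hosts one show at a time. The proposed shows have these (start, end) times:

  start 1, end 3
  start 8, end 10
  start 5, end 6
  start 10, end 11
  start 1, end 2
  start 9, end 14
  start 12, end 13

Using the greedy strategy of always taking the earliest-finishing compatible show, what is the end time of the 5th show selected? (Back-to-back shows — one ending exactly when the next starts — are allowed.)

13

Order by finish time; keep every interval that doesn't clash with the previous kept one.
Sorted by end: (1,2)  (1,3)  (5,6)  (8,10)  (10,11)  (12,13)  (9,14)
take (1,2); take (5,6); take (8,10); take (10,11); take (12,13).
Selected: (1,2) (5,6) (8,10) (10,11) (12,13)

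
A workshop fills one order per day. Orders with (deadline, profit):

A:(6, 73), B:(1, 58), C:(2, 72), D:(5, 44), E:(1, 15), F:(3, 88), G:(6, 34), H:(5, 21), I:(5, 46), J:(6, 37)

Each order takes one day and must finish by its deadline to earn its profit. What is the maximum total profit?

381

Take jobs in profit order; each goes to the latest open slot no later than its deadline.
By profit: F(d3,88), A(d6,73), C(d2,72), B(d1,58), I(d5,46), D(d5,44), J(d6,37), G(d6,34), H(d5,21), E(d1,15)
F→slot 3; A→slot 6; C→slot 2; B→slot 1; I→slot 5; D→slot 4; J skipped; G skipped; H skipped; E skipped.
Profit = 58 + 72 + 88 + 44 + 46 + 73 = 381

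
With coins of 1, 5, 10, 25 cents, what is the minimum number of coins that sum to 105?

Use the largest denomination that fits, subtract, and repeat.
105 − 4×25→5 − 1×5→0
Total coins = 4 + 1 = 5

5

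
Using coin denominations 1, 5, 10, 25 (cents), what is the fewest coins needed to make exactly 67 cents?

67 = 2×25 + 1×10 + 1×5 + 2×1
Total coins = 2 + 1 + 1 + 2 = 6

6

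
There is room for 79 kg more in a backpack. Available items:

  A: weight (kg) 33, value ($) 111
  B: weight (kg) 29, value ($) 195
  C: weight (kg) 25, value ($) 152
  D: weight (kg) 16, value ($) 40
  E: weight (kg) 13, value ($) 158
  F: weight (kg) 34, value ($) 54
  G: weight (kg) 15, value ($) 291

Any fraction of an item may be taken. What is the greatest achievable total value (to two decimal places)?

Sort by value per unit weight and fill in that order.
Order: G (291/15=19.40) > E (158/13=12.15) > B (195/29=6.72) > C (152/25=6.08) > A (111/33=3.36) > D (40/16=2.50) > F (54/34=1.59)
Fill: take G (15 @ 291) → take E (13 @ 158) → take B (29 @ 195) → take 22/25 of C → 133.76; 79/79 used.
Total value = 777.76

777.76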